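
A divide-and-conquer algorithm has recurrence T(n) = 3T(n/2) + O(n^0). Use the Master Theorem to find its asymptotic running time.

Master Theorem for T(n) = 3T(n/2) + O(n^0):

a = 3, b = 2, c = 0
log_b(a) = log_2(3) = 1.5850

Case 1: c = 0 < log_2(3) = 1.5850
T(n) = O(n^(log_2 3))

For T(n) = 3T(n/2) + O(n^0): log_2(3) = 1.5850. This is Case 1 of the Master Theorem (c < log_b(a), work dominated by leaves), giving O(n^(log_2 3)).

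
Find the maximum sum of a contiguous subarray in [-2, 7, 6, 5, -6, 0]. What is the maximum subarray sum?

Using Kadane's algorithm on [-2, 7, 6, 5, -6, 0]:

Scanning through the array:
Position 1 (value 7): max_ending_here = 7, max_so_far = 7
Position 2 (value 6): max_ending_here = 13, max_so_far = 13
Position 3 (value 5): max_ending_here = 18, max_so_far = 18
Position 4 (value -6): max_ending_here = 12, max_so_far = 18
Position 5 (value 0): max_ending_here = 12, max_so_far = 18

Maximum subarray: [7, 6, 5]
Maximum sum: 18

The maximum subarray is [7, 6, 5] with sum 18. This subarray runs from index 1 to index 3.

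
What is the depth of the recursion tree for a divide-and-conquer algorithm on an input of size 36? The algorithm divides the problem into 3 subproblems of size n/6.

For divide and conquer with division factor 6:

Problem sizes at each level:
Level 0: 36
Level 1: 6
Level 2: 1

The root is level 0 and the size-1 base case is level 2 (the tree spans levels 0 through 2, i.e. 3 levels counting the root), so the depth is the number of divisions: log_6(36) = 2

The recursion tree depth is log_6(36) = 2. At each level, the problem size is divided by 6, so it takes 2 divisions to reduce to a base case of size 1. The algorithm makes 3 recursive calls at each level.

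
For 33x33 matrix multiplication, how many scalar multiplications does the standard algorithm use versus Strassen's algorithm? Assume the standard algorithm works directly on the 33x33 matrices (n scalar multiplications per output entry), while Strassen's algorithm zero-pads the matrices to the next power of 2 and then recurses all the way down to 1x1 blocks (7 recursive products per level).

Matrix multiplication for 33x33 matrices:

Strassen's algorithm requires power-of-2 dimensions. Pad 33x33 to 64x64 (next power of 2).

Standard algorithm: 33^3 = 35937 multiplications
Strassen's algorithm: 7^(log2(64)) = 7^6 = 117649 multiplications
Difference: 35937 - 117649 = -81712 (Strassen uses MORE here due to padding overhead — for small or just-over-power-of-2 n, padding can outweigh the per-level savings)

Standard: 35937 multiplications (33^3). Strassen: 117649 multiplications (7^6, after padding to 64x64). Strassen reduces 8 recursive multiplications to 7 at each level.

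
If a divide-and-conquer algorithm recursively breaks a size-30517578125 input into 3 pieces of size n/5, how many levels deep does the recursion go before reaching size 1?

For divide and conquer with division factor 5:

Problem sizes at each level:
Level 0: 30517578125
Level 1: 6103515625
Level 2: 1220703125
Level 3: 244140625
Level 4: 48828125
Level 5: 9765625
Level 6: 1953125
Level 7: 390625
Level 8: 78125
Level 9: 15625
Level 10: 3125
Level 11: 625
Level 12: 125
Level 13: 25
Level 14: 5
Level 15: 1

The root is level 0 and the size-1 base case is level 15 (the tree spans levels 0 through 15, i.e. 16 levels counting the root), so the depth is the number of divisions: log_5(30517578125) = 15

The recursion tree depth is log_5(30517578125) = 15. At each level, the problem size is divided by 5, so it takes 15 divisions to reduce to a base case of size 1. The algorithm makes 3 recursive calls at each level.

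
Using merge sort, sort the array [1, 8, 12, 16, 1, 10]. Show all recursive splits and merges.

Merge sort trace:

Split: [1, 8, 12, 16, 1, 10] -> [1, 8, 12] and [16, 1, 10]
  Split: [1, 8, 12] -> [1] and [8, 12]
    Split: [8, 12] -> [8] and [12]
    Merge: [8] + [12] -> [8, 12]
  Merge: [1] + [8, 12] -> [1, 8, 12]
  Split: [16, 1, 10] -> [16] and [1, 10]
    Split: [1, 10] -> [1] and [10]
    Merge: [1] + [10] -> [1, 10]
  Merge: [16] + [1, 10] -> [1, 10, 16]
Merge: [1, 8, 12] + [1, 10, 16] -> [1, 1, 8, 10, 12, 16]

Final sorted array: [1, 1, 8, 10, 12, 16]

The merge sort proceeds by recursively splitting the array and merging sorted halves.
After all merges, the sorted array is [1, 1, 8, 10, 12, 16].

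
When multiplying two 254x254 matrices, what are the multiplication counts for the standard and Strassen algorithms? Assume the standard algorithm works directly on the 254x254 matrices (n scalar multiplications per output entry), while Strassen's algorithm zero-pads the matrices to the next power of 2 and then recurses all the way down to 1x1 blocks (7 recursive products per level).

Matrix multiplication for 254x254 matrices:

Strassen's algorithm requires power-of-2 dimensions. Pad 254x254 to 256x256 (next power of 2).

Standard algorithm: 254^3 = 16387064 multiplications
Strassen's algorithm: 7^(log2(256)) = 7^8 = 5764801 multiplications
Savings: 16387064 - 5764801 = 10622263 multiplications

Standard: 16387064 multiplications (254^3). Strassen: 5764801 multiplications (7^8, after padding to 256x256). Strassen reduces 8 recursive multiplications to 7 at each level.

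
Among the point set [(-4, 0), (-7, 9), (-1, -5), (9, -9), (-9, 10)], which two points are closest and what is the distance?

Computing all pairwise distances among 5 points:

d((-4, 0), (-7, 9)) = 9.4868
d((-4, 0), (-1, -5)) = 5.831
d((-4, 0), (9, -9)) = 15.8114
d((-4, 0), (-9, 10)) = 11.1803
d((-7, 9), (-1, -5)) = 15.2315
d((-7, 9), (9, -9)) = 24.0832
d((-7, 9), (-9, 10)) = 2.2361 <-- minimum
d((-1, -5), (9, -9)) = 10.7703
d((-1, -5), (-9, 10)) = 17.0
d((9, -9), (-9, 10)) = 26.1725

Closest pair: (-7, 9) and (-9, 10) with distance 2.2361

The closest pair is (-7, 9) and (-9, 10) with Euclidean distance 2.2361. For 5 points, brute-force pairwise comparison is shown above. For large n, the divide-and-conquer algorithm (sort by x, recurse on halves, check the dividing strip) achieves O(n log n).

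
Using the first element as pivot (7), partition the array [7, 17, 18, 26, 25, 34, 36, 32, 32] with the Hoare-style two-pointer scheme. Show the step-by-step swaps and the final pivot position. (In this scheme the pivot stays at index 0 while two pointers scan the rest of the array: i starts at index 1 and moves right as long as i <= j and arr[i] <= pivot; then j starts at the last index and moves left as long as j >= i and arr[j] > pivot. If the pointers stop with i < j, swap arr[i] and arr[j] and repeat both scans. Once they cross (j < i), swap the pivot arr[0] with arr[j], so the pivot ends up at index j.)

Hoare-style two-pointer partition with pivot = 7:

Initial array: [7, 17, 18, 26, 25, 34, 36, 32, 32]

Pointers start at i = 1, j = 8.
i ends at 1, j ends at 0: the pointers have crossed (j < i), so scanning stops.

j = 0, so swapping arr[0] with arr[j] leaves the pivot at position 0: [7, 17, 18, 26, 25, 34, 36, 32, 32]
Pivot position: 0

After partitioning with pivot 7, the array becomes [7, 17, 18, 26, 25, 34, 36, 32, 32]. The pivot is placed at index 0. All elements to the left of the pivot are <= 7, and all elements to the right are > 7.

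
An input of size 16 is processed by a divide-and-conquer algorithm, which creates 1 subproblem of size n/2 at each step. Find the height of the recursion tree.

For divide and conquer with division factor 2:

Problem sizes at each level:
Level 0: 16
Level 1: 8
Level 2: 4
Level 3: 2
Level 4: 1

The root is level 0 and the size-1 base case is level 4 (the tree spans levels 0 through 4, i.e. 5 levels counting the root), so the depth is the number of divisions: log_2(16) = 4

The recursion tree depth is log_2(16) = 4. At each level, the problem size is divided by 2, so it takes 4 divisions to reduce to a base case of size 1. The algorithm makes 1 recursive call at each level.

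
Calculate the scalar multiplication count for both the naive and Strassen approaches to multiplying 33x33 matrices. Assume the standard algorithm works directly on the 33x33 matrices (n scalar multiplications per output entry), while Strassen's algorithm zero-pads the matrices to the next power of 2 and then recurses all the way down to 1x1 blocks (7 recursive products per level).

Matrix multiplication for 33x33 matrices:

Strassen's algorithm requires power-of-2 dimensions. Pad 33x33 to 64x64 (next power of 2).

Standard algorithm: 33^3 = 35937 multiplications
Strassen's algorithm: 7^(log2(64)) = 7^6 = 117649 multiplications
Difference: 35937 - 117649 = -81712 (Strassen uses MORE here due to padding overhead — for small or just-over-power-of-2 n, padding can outweigh the per-level savings)

Standard: 35937 multiplications (33^3). Strassen: 117649 multiplications (7^6, after padding to 64x64). Strassen reduces 8 recursive multiplications to 7 at each level.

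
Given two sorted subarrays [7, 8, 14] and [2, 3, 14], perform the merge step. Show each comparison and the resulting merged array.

Merging process:

Compare 7 vs 2: take 2 from right. Merged: [2]
Compare 7 vs 3: take 3 from right. Merged: [2, 3]
Compare 7 vs 14: take 7 from left. Merged: [2, 3, 7]
Compare 8 vs 14: take 8 from left. Merged: [2, 3, 7, 8]
Compare 14 vs 14: take 14 from left. Merged: [2, 3, 7, 8, 14]
Append remaining from right: [14]. Merged: [2, 3, 7, 8, 14, 14]

Final merged array: [2, 3, 7, 8, 14, 14]
Total comparisons: 5

The merged array is [2, 3, 7, 8, 14, 14], requiring 5 comparisons. The merge step runs in O(n) time where n is the total number of elements.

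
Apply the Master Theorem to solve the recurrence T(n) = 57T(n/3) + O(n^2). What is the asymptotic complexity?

Master Theorem for T(n) = 57T(n/3) + O(n^2):

a = 57, b = 3, c = 2
log_b(a) = log_3(57) = 3.6801

Case 1: c = 2 < log_3(57) = 3.6801
T(n) = O(n^(log_3 57))

For T(n) = 57T(n/3) + O(n^2): log_3(57) = 3.6801. This is Case 1 of the Master Theorem (c < log_b(a), work dominated by leaves), giving O(n^(log_3 57)).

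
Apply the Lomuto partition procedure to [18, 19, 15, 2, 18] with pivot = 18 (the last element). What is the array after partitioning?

Lomuto partition with pivot = 18:

Initial array: [18, 19, 15, 2, 18]

arr[0]=18 <= 18: swap with position 0, array becomes [18, 19, 15, 2, 18]
arr[1]=19 > 18: no swap
arr[2]=15 <= 18: swap with position 1, array becomes [18, 15, 19, 2, 18]
arr[3]=2 <= 18: swap with position 2, array becomes [18, 15, 2, 19, 18]

Place pivot at position 3: [18, 15, 2, 18, 19]
Pivot position: 3

After partitioning with pivot 18, the array becomes [18, 15, 2, 18, 19]. The pivot is placed at index 3. All elements to the left of the pivot are <= 18, and all elements to the right are > 18.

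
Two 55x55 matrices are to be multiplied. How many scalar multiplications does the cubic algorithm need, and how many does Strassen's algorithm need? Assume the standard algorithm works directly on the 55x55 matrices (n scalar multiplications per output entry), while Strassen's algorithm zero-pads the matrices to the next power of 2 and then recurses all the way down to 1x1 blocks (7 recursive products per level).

Matrix multiplication for 55x55 matrices:

Strassen's algorithm requires power-of-2 dimensions. Pad 55x55 to 64x64 (next power of 2).

Standard algorithm: 55^3 = 166375 multiplications
Strassen's algorithm: 7^(log2(64)) = 7^6 = 117649 multiplications
Savings: 166375 - 117649 = 48726 multiplications

Standard: 166375 multiplications (55^3). Strassen: 117649 multiplications (7^6, after padding to 64x64). Strassen reduces 8 recursive multiplications to 7 at each level.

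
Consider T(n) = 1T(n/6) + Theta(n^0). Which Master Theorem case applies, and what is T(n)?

Master Theorem for T(n) = 1T(n/6) + O(n^0):

a = 1, b = 6, c = 0
log_b(a) = log_6(1) = 0.0000

Case 2: c = 0 = log_6(1) = 0.0000
T(n) = O(n^0 log n) = O(log n)

For T(n) = 1T(n/6) + O(n^0): log_6(1) = 0.0000. This is Case 2 of the Master Theorem (c = log_b(a), equal work at all levels), giving O(log n).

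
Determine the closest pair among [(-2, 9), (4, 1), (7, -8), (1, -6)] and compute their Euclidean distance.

Computing all pairwise distances among 4 points:

d((-2, 9), (4, 1)) = 10.0
d((-2, 9), (7, -8)) = 19.2354
d((-2, 9), (1, -6)) = 15.2971
d((4, 1), (7, -8)) = 9.4868
d((4, 1), (1, -6)) = 7.6158
d((7, -8), (1, -6)) = 6.3246 <-- minimum

Closest pair: (7, -8) and (1, -6) with distance 6.3246

The closest pair is (7, -8) and (1, -6) with Euclidean distance 6.3246. For 4 points, brute-force pairwise comparison is shown above. For large n, the divide-and-conquer algorithm (sort by x, recurse on halves, check the dividing strip) achieves O(n log n).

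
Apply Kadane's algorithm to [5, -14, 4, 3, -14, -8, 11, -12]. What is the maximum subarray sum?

Using Kadane's algorithm on [5, -14, 4, 3, -14, -8, 11, -12]:

Scanning through the array:
Position 1 (value -14): max_ending_here = -9, max_so_far = 5
Position 2 (value 4): max_ending_here = 4, max_so_far = 5
Position 3 (value 3): max_ending_here = 7, max_so_far = 7
Position 4 (value -14): max_ending_here = -7, max_so_far = 7
Position 5 (value -8): max_ending_here = -8, max_so_far = 7
Position 6 (value 11): max_ending_here = 11, max_so_far = 11
Position 7 (value -12): max_ending_here = -1, max_so_far = 11

Maximum subarray: [11]
Maximum sum: 11

The maximum subarray is [11] with sum 11. This subarray runs from index 6 to index 6.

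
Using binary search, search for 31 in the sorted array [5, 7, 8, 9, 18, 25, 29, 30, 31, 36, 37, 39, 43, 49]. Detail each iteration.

Binary search for 31 in [5, 7, 8, 9, 18, 25, 29, 30, 31, 36, 37, 39, 43, 49]:

lo=0, hi=13, mid=6, arr[mid]=29 -> 29 < 31, search right half
lo=7, hi=13, mid=10, arr[mid]=37 -> 37 > 31, search left half
lo=7, hi=9, mid=8, arr[mid]=31 -> Found target at index 8!

Binary search finds 31 at index 8 after 3 comparisons. The search repeatedly halves the search space by comparing with the middle element.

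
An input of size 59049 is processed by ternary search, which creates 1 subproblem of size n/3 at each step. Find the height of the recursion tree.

For divide and conquer with division factor 3:

Problem sizes at each level:
Level 0: 59049
Level 1: 19683
Level 2: 6561
Level 3: 2187
Level 4: 729
Level 5: 243
Level 6: 81
Level 7: 27
Level 8: 9
Level 9: 3
Level 10: 1

The root is level 0 and the size-1 base case is level 10 (the tree spans levels 0 through 10, i.e. 11 levels counting the root), so the depth is the number of divisions: log_3(59049) = 10

The recursion tree depth is log_3(59049) = 10. At each level, the problem size is divided by 3, so it takes 10 divisions to reduce to a base case of size 1. The algorithm makes 1 recursive call at each level.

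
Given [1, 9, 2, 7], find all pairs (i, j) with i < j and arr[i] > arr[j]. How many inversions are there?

Finding inversions in [1, 9, 2, 7]:

(1, 2): arr[1]=9 > arr[2]=2
(1, 3): arr[1]=9 > arr[3]=7

Total inversions: 2

The array has 2 inversion(s): (1,2), (1,3). Each pair (i,j) satisfies i < j and arr[i] > arr[j].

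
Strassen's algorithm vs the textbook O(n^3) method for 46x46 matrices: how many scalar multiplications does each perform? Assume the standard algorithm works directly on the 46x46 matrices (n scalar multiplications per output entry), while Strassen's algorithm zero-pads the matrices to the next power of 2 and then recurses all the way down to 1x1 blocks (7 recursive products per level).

Matrix multiplication for 46x46 matrices:

Strassen's algorithm requires power-of-2 dimensions. Pad 46x46 to 64x64 (next power of 2).

Standard algorithm: 46^3 = 97336 multiplications
Strassen's algorithm: 7^(log2(64)) = 7^6 = 117649 multiplications
Difference: 97336 - 117649 = -20313 (Strassen uses MORE here due to padding overhead — for small or just-over-power-of-2 n, padding can outweigh the per-level savings)

Standard: 97336 multiplications (46^3). Strassen: 117649 multiplications (7^6, after padding to 64x64). Strassen reduces 8 recursive multiplications to 7 at each level.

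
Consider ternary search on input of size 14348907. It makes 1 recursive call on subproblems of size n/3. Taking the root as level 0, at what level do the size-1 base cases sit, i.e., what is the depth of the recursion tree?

For divide and conquer with division factor 3:

Problem sizes at each level:
Level 0: 14348907
Level 1: 4782969
Level 2: 1594323
Level 3: 531441
Level 4: 177147
Level 5: 59049
Level 6: 19683
Level 7: 6561
Level 8: 2187
Level 9: 729
Level 10: 243
Level 11: 81
Level 12: 27
Level 13: 9
Level 14: 3
Level 15: 1

The root is level 0 and the size-1 base case is level 15 (the tree spans levels 0 through 15, i.e. 16 levels counting the root), so the depth is the number of divisions: log_3(14348907) = 15

The recursion tree depth is log_3(14348907) = 15. At each level, the problem size is divided by 3, so it takes 15 divisions to reduce to a base case of size 1. The algorithm makes 1 recursive call at each level.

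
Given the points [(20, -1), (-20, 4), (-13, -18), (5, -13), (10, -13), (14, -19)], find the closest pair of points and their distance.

Computing all pairwise distances among 6 points:

d((20, -1), (-20, 4)) = 40.3113
d((20, -1), (-13, -18)) = 37.1214
d((20, -1), (5, -13)) = 19.2094
d((20, -1), (10, -13)) = 15.6205
d((20, -1), (14, -19)) = 18.9737
d((-20, 4), (-13, -18)) = 23.0868
d((-20, 4), (5, -13)) = 30.2324
d((-20, 4), (10, -13)) = 34.4819
d((-20, 4), (14, -19)) = 41.0488
d((-13, -18), (5, -13)) = 18.6815
d((-13, -18), (10, -13)) = 23.5372
d((-13, -18), (14, -19)) = 27.0185
d((5, -13), (10, -13)) = 5.0 <-- minimum
d((5, -13), (14, -19)) = 10.8167
d((10, -13), (14, -19)) = 7.2111

Closest pair: (5, -13) and (10, -13) with distance 5.0

The closest pair is (5, -13) and (10, -13) with Euclidean distance 5.0. For 6 points, brute-force pairwise comparison is shown above. For large n, the divide-and-conquer algorithm (sort by x, recurse on halves, check the dividing strip) achieves O(n log n).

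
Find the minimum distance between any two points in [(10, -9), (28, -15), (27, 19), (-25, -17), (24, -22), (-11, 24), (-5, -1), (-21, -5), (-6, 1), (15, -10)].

Computing all pairwise distances among 10 points:

d((10, -9), (28, -15)) = 18.9737
d((10, -9), (27, 19)) = 32.7567
d((10, -9), (-25, -17)) = 35.9026
d((10, -9), (24, -22)) = 19.105
d((10, -9), (-11, 24)) = 39.1152
d((10, -9), (-5, -1)) = 17.0
d((10, -9), (-21, -5)) = 31.257
d((10, -9), (-6, 1)) = 18.868
d((10, -9), (15, -10)) = 5.099
d((28, -15), (27, 19)) = 34.0147
d((28, -15), (-25, -17)) = 53.0377
d((28, -15), (24, -22)) = 8.0623
d((28, -15), (-11, 24)) = 55.1543
d((28, -15), (-5, -1)) = 35.8469
d((28, -15), (-21, -5)) = 50.01
d((28, -15), (-6, 1)) = 37.5766
d((28, -15), (15, -10)) = 13.9284
d((27, 19), (-25, -17)) = 63.2456
d((27, 19), (24, -22)) = 41.1096
d((27, 19), (-11, 24)) = 38.3275
d((27, 19), (-5, -1)) = 37.7359
d((27, 19), (-21, -5)) = 53.6656
d((27, 19), (-6, 1)) = 37.5899
d((27, 19), (15, -10)) = 31.3847
d((-25, -17), (24, -22)) = 49.2544
d((-25, -17), (-11, 24)) = 43.3244
d((-25, -17), (-5, -1)) = 25.6125
d((-25, -17), (-21, -5)) = 12.6491
d((-25, -17), (-6, 1)) = 26.1725
d((-25, -17), (15, -10)) = 40.6079
d((24, -22), (-11, 24)) = 57.8014
d((24, -22), (-5, -1)) = 35.805
d((24, -22), (-21, -5)) = 48.1041
d((24, -22), (-6, 1)) = 37.8021
d((24, -22), (15, -10)) = 15.0
d((-11, 24), (-5, -1)) = 25.7099
d((-11, 24), (-21, -5)) = 30.6757
d((-11, 24), (-6, 1)) = 23.5372
d((-11, 24), (15, -10)) = 42.8019
d((-5, -1), (-21, -5)) = 16.4924
d((-5, -1), (-6, 1)) = 2.2361 <-- minimum
d((-5, -1), (15, -10)) = 21.9317
d((-21, -5), (-6, 1)) = 16.1555
d((-21, -5), (15, -10)) = 36.3456
d((-6, 1), (15, -10)) = 23.7065

Closest pair: (-5, -1) and (-6, 1) with distance 2.2361

The closest pair is (-5, -1) and (-6, 1) with Euclidean distance 2.2361. For 10 points, brute-force pairwise comparison is shown above. For large n, the divide-and-conquer algorithm (sort by x, recurse on halves, check the dividing strip) achieves O(n log n).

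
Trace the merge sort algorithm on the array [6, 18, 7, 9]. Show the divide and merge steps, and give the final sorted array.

Merge sort trace:

Split: [6, 18, 7, 9] -> [6, 18] and [7, 9]
  Split: [6, 18] -> [6] and [18]
  Merge: [6] + [18] -> [6, 18]
  Split: [7, 9] -> [7] and [9]
  Merge: [7] + [9] -> [7, 9]
Merge: [6, 18] + [7, 9] -> [6, 7, 9, 18]

Final sorted array: [6, 7, 9, 18]

The merge sort proceeds by recursively splitting the array and merging sorted halves.
After all merges, the sorted array is [6, 7, 9, 18].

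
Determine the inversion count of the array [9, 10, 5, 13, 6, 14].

Finding inversions in [9, 10, 5, 13, 6, 14]:

(0, 2): arr[0]=9 > arr[2]=5
(0, 4): arr[0]=9 > arr[4]=6
(1, 2): arr[1]=10 > arr[2]=5
(1, 4): arr[1]=10 > arr[4]=6
(3, 4): arr[3]=13 > arr[4]=6

Total inversions: 5

The array has 5 inversion(s): (0,2), (0,4), (1,2), (1,4), (3,4). Each pair (i,j) satisfies i < j and arr[i] > arr[j].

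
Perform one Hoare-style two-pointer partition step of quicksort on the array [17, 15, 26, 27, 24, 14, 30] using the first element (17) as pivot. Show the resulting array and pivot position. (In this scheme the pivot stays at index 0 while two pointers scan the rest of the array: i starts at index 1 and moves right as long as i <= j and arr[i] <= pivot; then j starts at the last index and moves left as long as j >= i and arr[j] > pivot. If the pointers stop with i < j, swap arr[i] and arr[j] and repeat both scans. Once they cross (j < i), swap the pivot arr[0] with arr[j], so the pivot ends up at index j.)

Hoare-style two-pointer partition with pivot = 17:

Initial array: [17, 15, 26, 27, 24, 14, 30]

Pointers start at i = 1, j = 6.
i stops at index 2 (arr[2]=26 > 17), j stops at index 5 (arr[5]=14 <= 17): swap arr[2] and arr[5], array becomes [17, 15, 14, 27, 24, 26, 30]
i ends at 3, j ends at 2: the pointers have crossed (j < i), so scanning stops.

Swap pivot arr[0] with arr[2] to place pivot at position 2: [14, 15, 17, 27, 24, 26, 30]
Pivot position: 2

After partitioning with pivot 17, the array becomes [14, 15, 17, 27, 24, 26, 30]. The pivot is placed at index 2. All elements to the left of the pivot are <= 17, and all elements to the right are > 17.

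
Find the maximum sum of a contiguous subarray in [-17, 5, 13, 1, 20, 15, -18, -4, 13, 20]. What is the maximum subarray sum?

Using Kadane's algorithm on [-17, 5, 13, 1, 20, 15, -18, -4, 13, 20]:

Scanning through the array:
Position 1 (value 5): max_ending_here = 5, max_so_far = 5
Position 2 (value 13): max_ending_here = 18, max_so_far = 18
Position 3 (value 1): max_ending_here = 19, max_so_far = 19
Position 4 (value 20): max_ending_here = 39, max_so_far = 39
Position 5 (value 15): max_ending_here = 54, max_so_far = 54
Position 6 (value -18): max_ending_here = 36, max_so_far = 54
Position 7 (value -4): max_ending_here = 32, max_so_far = 54
Position 8 (value 13): max_ending_here = 45, max_so_far = 54
Position 9 (value 20): max_ending_here = 65, max_so_far = 65

Maximum subarray: [5, 13, 1, 20, 15, -18, -4, 13, 20]
Maximum sum: 65

The maximum subarray is [5, 13, 1, 20, 15, -18, -4, 13, 20] with sum 65. This subarray runs from index 1 to index 9.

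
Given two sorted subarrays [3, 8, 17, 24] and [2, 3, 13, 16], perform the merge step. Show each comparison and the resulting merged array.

Merging process:

Compare 3 vs 2: take 2 from right. Merged: [2]
Compare 3 vs 3: take 3 from left. Merged: [2, 3]
Compare 8 vs 3: take 3 from right. Merged: [2, 3, 3]
Compare 8 vs 13: take 8 from left. Merged: [2, 3, 3, 8]
Compare 17 vs 13: take 13 from right. Merged: [2, 3, 3, 8, 13]
Compare 17 vs 16: take 16 from right. Merged: [2, 3, 3, 8, 13, 16]
Append remaining from left: [17, 24]. Merged: [2, 3, 3, 8, 13, 16, 17, 24]

Final merged array: [2, 3, 3, 8, 13, 16, 17, 24]
Total comparisons: 6

The merged array is [2, 3, 3, 8, 13, 16, 17, 24], requiring 6 comparisons. The merge step runs in O(n) time where n is the total number of elements.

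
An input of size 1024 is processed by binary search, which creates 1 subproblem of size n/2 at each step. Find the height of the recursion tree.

For divide and conquer with division factor 2:

Problem sizes at each level:
Level 0: 1024
Level 1: 512
Level 2: 256
Level 3: 128
Level 4: 64
Level 5: 32
Level 6: 16
Level 7: 8
Level 8: 4
Level 9: 2
Level 10: 1

The root is level 0 and the size-1 base case is level 10 (the tree spans levels 0 through 10, i.e. 11 levels counting the root), so the depth is the number of divisions: log_2(1024) = 10

The recursion tree depth is log_2(1024) = 10. At each level, the problem size is divided by 2, so it takes 10 divisions to reduce to a base case of size 1. The algorithm makes 1 recursive call at each level.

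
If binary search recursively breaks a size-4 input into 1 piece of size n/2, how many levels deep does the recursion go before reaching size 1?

For divide and conquer with division factor 2:

Problem sizes at each level:
Level 0: 4
Level 1: 2
Level 2: 1

The root is level 0 and the size-1 base case is level 2 (the tree spans levels 0 through 2, i.e. 3 levels counting the root), so the depth is the number of divisions: log_2(4) = 2

The recursion tree depth is log_2(4) = 2. At each level, the problem size is divided by 2, so it takes 2 divisions to reduce to a base case of size 1. The algorithm makes 1 recursive call at each level.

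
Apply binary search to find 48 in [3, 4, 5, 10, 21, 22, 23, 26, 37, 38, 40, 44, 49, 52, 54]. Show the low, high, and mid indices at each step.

Binary search for 48 in [3, 4, 5, 10, 21, 22, 23, 26, 37, 38, 40, 44, 49, 52, 54]:

lo=0, hi=14, mid=7, arr[mid]=26 -> 26 < 48, search right half
lo=8, hi=14, mid=11, arr[mid]=44 -> 44 < 48, search right half
lo=12, hi=14, mid=13, arr[mid]=52 -> 52 > 48, search left half
lo=12, hi=12, mid=12, arr[mid]=49 -> 49 > 48, search left half
lo=12 > hi=11, target 48 not found

Binary search determines that 48 is not in the array after 4 comparisons. The search space was exhausted without finding the target.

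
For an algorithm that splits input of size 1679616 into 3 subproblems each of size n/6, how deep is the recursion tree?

For divide and conquer with division factor 6:

Problem sizes at each level:
Level 0: 1679616
Level 1: 279936
Level 2: 46656
Level 3: 7776
Level 4: 1296
Level 5: 216
Level 6: 36
Level 7: 6
Level 8: 1

The root is level 0 and the size-1 base case is level 8 (the tree spans levels 0 through 8, i.e. 9 levels counting the root), so the depth is the number of divisions: log_6(1679616) = 8

The recursion tree depth is log_6(1679616) = 8. At each level, the problem size is divided by 6, so it takes 8 divisions to reduce to a base case of size 1. The algorithm makes 3 recursive calls at each level.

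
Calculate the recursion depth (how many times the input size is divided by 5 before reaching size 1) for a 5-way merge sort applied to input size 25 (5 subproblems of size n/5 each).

For divide and conquer with division factor 5:

Problem sizes at each level:
Level 0: 25
Level 1: 5
Level 2: 1

The root is level 0 and the size-1 base case is level 2 (the tree spans levels 0 through 2, i.e. 3 levels counting the root), so the depth is the number of divisions: log_5(25) = 2

The recursion tree depth is log_5(25) = 2. At each level, the problem size is divided by 5, so it takes 2 divisions to reduce to a base case of size 1. The algorithm makes 5 recursive calls at each level.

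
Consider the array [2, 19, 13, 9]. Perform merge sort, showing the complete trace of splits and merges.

Merge sort trace:

Split: [2, 19, 13, 9] -> [2, 19] and [13, 9]
  Split: [2, 19] -> [2] and [19]
  Merge: [2] + [19] -> [2, 19]
  Split: [13, 9] -> [13] and [9]
  Merge: [13] + [9] -> [9, 13]
Merge: [2, 19] + [9, 13] -> [2, 9, 13, 19]

Final sorted array: [2, 9, 13, 19]

The merge sort proceeds by recursively splitting the array and merging sorted halves.
After all merges, the sorted array is [2, 9, 13, 19].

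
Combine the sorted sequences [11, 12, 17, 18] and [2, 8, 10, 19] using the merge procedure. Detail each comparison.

Merging process:

Compare 11 vs 2: take 2 from right. Merged: [2]
Compare 11 vs 8: take 8 from right. Merged: [2, 8]
Compare 11 vs 10: take 10 from right. Merged: [2, 8, 10]
Compare 11 vs 19: take 11 from left. Merged: [2, 8, 10, 11]
Compare 12 vs 19: take 12 from left. Merged: [2, 8, 10, 11, 12]
Compare 17 vs 19: take 17 from left. Merged: [2, 8, 10, 11, 12, 17]
Compare 18 vs 19: take 18 from left. Merged: [2, 8, 10, 11, 12, 17, 18]
Append remaining from right: [19]. Merged: [2, 8, 10, 11, 12, 17, 18, 19]

Final merged array: [2, 8, 10, 11, 12, 17, 18, 19]
Total comparisons: 7

The merged array is [2, 8, 10, 11, 12, 17, 18, 19], requiring 7 comparisons. The merge step runs in O(n) time where n is the total number of elements.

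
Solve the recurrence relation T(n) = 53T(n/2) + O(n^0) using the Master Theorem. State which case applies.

Master Theorem for T(n) = 53T(n/2) + O(n^0):

a = 53, b = 2, c = 0
log_b(a) = log_2(53) = 5.7279

Case 1: c = 0 < log_2(53) = 5.7279
T(n) = O(n^(log_2 53))

For T(n) = 53T(n/2) + O(n^0): log_2(53) = 5.7279. This is Case 1 of the Master Theorem (c < log_b(a), work dominated by leaves), giving O(n^(log_2 53)).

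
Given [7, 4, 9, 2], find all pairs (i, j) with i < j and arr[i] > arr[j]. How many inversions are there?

Finding inversions in [7, 4, 9, 2]:

(0, 1): arr[0]=7 > arr[1]=4
(0, 3): arr[0]=7 > arr[3]=2
(1, 3): arr[1]=4 > arr[3]=2
(2, 3): arr[2]=9 > arr[3]=2

Total inversions: 4

The array has 4 inversion(s): (0,1), (0,3), (1,3), (2,3). Each pair (i,j) satisfies i < j and arr[i] > arr[j].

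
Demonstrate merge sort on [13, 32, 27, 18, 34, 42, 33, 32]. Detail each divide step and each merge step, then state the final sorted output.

Merge sort trace:

Split: [13, 32, 27, 18, 34, 42, 33, 32] -> [13, 32, 27, 18] and [34, 42, 33, 32]
  Split: [13, 32, 27, 18] -> [13, 32] and [27, 18]
    Split: [13, 32] -> [13] and [32]
    Merge: [13] + [32] -> [13, 32]
    Split: [27, 18] -> [27] and [18]
    Merge: [27] + [18] -> [18, 27]
  Merge: [13, 32] + [18, 27] -> [13, 18, 27, 32]
  Split: [34, 42, 33, 32] -> [34, 42] and [33, 32]
    Split: [34, 42] -> [34] and [42]
    Merge: [34] + [42] -> [34, 42]
    Split: [33, 32] -> [33] and [32]
    Merge: [33] + [32] -> [32, 33]
  Merge: [34, 42] + [32, 33] -> [32, 33, 34, 42]
Merge: [13, 18, 27, 32] + [32, 33, 34, 42] -> [13, 18, 27, 32, 32, 33, 34, 42]

Final sorted array: [13, 18, 27, 32, 32, 33, 34, 42]

The merge sort proceeds by recursively splitting the array and merging sorted halves.
After all merges, the sorted array is [13, 18, 27, 32, 32, 33, 34, 42].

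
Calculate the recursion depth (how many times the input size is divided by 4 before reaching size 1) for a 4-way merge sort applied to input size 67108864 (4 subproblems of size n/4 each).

For divide and conquer with division factor 4:

Problem sizes at each level:
Level 0: 67108864
Level 1: 16777216
Level 2: 4194304
Level 3: 1048576
Level 4: 262144
Level 5: 65536
Level 6: 16384
Level 7: 4096
Level 8: 1024
Level 9: 256
Level 10: 64
Level 11: 16
Level 12: 4
Level 13: 1

The root is level 0 and the size-1 base case is level 13 (the tree spans levels 0 through 13, i.e. 14 levels counting the root), so the depth is the number of divisions: log_4(67108864) = 13

The recursion tree depth is log_4(67108864) = 13. At each level, the problem size is divided by 4, so it takes 13 divisions to reduce to a base case of size 1. The algorithm makes 4 recursive calls at each level.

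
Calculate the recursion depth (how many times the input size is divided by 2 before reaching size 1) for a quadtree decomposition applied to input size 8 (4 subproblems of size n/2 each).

For divide and conquer with division factor 2:

Problem sizes at each level:
Level 0: 8
Level 1: 4
Level 2: 2
Level 3: 1

The root is level 0 and the size-1 base case is level 3 (the tree spans levels 0 through 3, i.e. 4 levels counting the root), so the depth is the number of divisions: log_2(8) = 3

The recursion tree depth is log_2(8) = 3. At each level, the problem size is divided by 2, so it takes 3 divisions to reduce to a base case of size 1. The algorithm makes 4 recursive calls at each level.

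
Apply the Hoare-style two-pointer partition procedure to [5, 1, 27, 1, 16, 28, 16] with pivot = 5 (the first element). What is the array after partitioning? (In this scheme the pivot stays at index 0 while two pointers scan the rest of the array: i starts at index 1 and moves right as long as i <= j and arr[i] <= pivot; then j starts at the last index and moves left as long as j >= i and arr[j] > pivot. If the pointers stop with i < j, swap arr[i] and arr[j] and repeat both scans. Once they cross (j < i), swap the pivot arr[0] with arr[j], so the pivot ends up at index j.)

Hoare-style two-pointer partition with pivot = 5:

Initial array: [5, 1, 27, 1, 16, 28, 16]

Pointers start at i = 1, j = 6.
i stops at index 2 (arr[2]=27 > 5), j stops at index 3 (arr[3]=1 <= 5): swap arr[2] and arr[3], array becomes [5, 1, 1, 27, 16, 28, 16]
i ends at 3, j ends at 2: the pointers have crossed (j < i), so scanning stops.

Swap pivot arr[0] with arr[2] to place pivot at position 2: [1, 1, 5, 27, 16, 28, 16]
Pivot position: 2

After partitioning with pivot 5, the array becomes [1, 1, 5, 27, 16, 28, 16]. The pivot is placed at index 2. All elements to the left of the pivot are <= 5, and all elements to the right are > 5.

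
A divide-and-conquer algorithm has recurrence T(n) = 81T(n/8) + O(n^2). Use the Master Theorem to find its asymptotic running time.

Master Theorem for T(n) = 81T(n/8) + O(n^2):

a = 81, b = 8, c = 2
log_b(a) = log_8(81) = 2.1133

Case 1: c = 2 < log_8(81) = 2.1133
T(n) = O(n^(log_8 81))

For T(n) = 81T(n/8) + O(n^2): log_8(81) = 2.1133. This is Case 1 of the Master Theorem (c < log_b(a), work dominated by leaves), giving O(n^(log_8 81)).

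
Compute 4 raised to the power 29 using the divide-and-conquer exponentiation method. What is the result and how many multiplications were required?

Computing 4^29 by squaring (build up from 4^1; each line after the first costs one multiplication):

4^1 = 4
4^2 = (4^1)^2 = 4^2 = 16
4^3 = 4 * 4^2 = 4 * 16 = 64
4^6 = (4^3)^2 = 64^2 = 4096
4^7 = 4 * 4^6 = 4 * 4096 = 16384
4^14 = (4^7)^2 = 16384^2 = 268435456
4^28 = (4^14)^2 = 268435456^2 = 72057594037927936
4^29 = 4 * 4^28 = 4 * 72057594037927936 = 288230376151711744

Result: 288230376151711744
Multiplications needed: 7 (7 lines after 4^1)

4^29 = 288230376151711744. Using exponentiation by squaring, this requires 7 multiplications. The key idea: if the exponent is even, square the half-power; if odd, multiply by the base once.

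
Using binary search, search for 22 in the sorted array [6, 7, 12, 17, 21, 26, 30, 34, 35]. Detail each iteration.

Binary search for 22 in [6, 7, 12, 17, 21, 26, 30, 34, 35]:

lo=0, hi=8, mid=4, arr[mid]=21 -> 21 < 22, search right half
lo=5, hi=8, mid=6, arr[mid]=30 -> 30 > 22, search left half
lo=5, hi=5, mid=5, arr[mid]=26 -> 26 > 22, search left half
lo=5 > hi=4, target 22 not found

Binary search determines that 22 is not in the array after 3 comparisons. The search space was exhausted without finding the target.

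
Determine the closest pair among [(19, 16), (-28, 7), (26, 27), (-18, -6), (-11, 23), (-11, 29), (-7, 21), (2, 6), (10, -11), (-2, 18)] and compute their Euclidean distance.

Computing all pairwise distances among 10 points:

d((19, 16), (-28, 7)) = 47.8539
d((19, 16), (26, 27)) = 13.0384
d((19, 16), (-18, -6)) = 43.0465
d((19, 16), (-11, 23)) = 30.8058
d((19, 16), (-11, 29)) = 32.6956
d((19, 16), (-7, 21)) = 26.4764
d((19, 16), (2, 6)) = 19.7231
d((19, 16), (10, -11)) = 28.4605
d((19, 16), (-2, 18)) = 21.095
d((-28, 7), (26, 27)) = 57.5847
d((-28, 7), (-18, -6)) = 16.4012
d((-28, 7), (-11, 23)) = 23.3452
d((-28, 7), (-11, 29)) = 27.8029
d((-28, 7), (-7, 21)) = 25.2389
d((-28, 7), (2, 6)) = 30.0167
d((-28, 7), (10, -11)) = 42.0476
d((-28, 7), (-2, 18)) = 28.2312
d((26, 27), (-18, -6)) = 55.0
d((26, 27), (-11, 23)) = 37.2156
d((26, 27), (-11, 29)) = 37.054
d((26, 27), (-7, 21)) = 33.541
d((26, 27), (2, 6)) = 31.8904
d((26, 27), (10, -11)) = 41.2311
d((26, 27), (-2, 18)) = 29.4109
d((-18, -6), (-11, 23)) = 29.8329
d((-18, -6), (-11, 29)) = 35.6931
d((-18, -6), (-7, 21)) = 29.1548
d((-18, -6), (2, 6)) = 23.3238
d((-18, -6), (10, -11)) = 28.4429
d((-18, -6), (-2, 18)) = 28.8444
d((-11, 23), (-11, 29)) = 6.0
d((-11, 23), (-7, 21)) = 4.4721 <-- minimum
d((-11, 23), (2, 6)) = 21.4009
d((-11, 23), (10, -11)) = 39.9625
d((-11, 23), (-2, 18)) = 10.2956
d((-11, 29), (-7, 21)) = 8.9443
d((-11, 29), (2, 6)) = 26.4197
d((-11, 29), (10, -11)) = 45.1774
d((-11, 29), (-2, 18)) = 14.2127
d((-7, 21), (2, 6)) = 17.4929
d((-7, 21), (10, -11)) = 36.2353
d((-7, 21), (-2, 18)) = 5.831
d((2, 6), (10, -11)) = 18.7883
d((2, 6), (-2, 18)) = 12.6491
d((10, -11), (-2, 18)) = 31.3847

Closest pair: (-11, 23) and (-7, 21) with distance 4.4721

The closest pair is (-11, 23) and (-7, 21) with Euclidean distance 4.4721. For 10 points, brute-force pairwise comparison is shown above. For large n, the divide-and-conquer algorithm (sort by x, recurse on halves, check the dividing strip) achieves O(n log n).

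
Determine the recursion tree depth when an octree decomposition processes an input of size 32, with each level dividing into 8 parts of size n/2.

For divide and conquer with division factor 2:

Problem sizes at each level:
Level 0: 32
Level 1: 16
Level 2: 8
Level 3: 4
Level 4: 2
Level 5: 1

The root is level 0 and the size-1 base case is level 5 (the tree spans levels 0 through 5, i.e. 6 levels counting the root), so the depth is the number of divisions: log_2(32) = 5

The recursion tree depth is log_2(32) = 5. At each level, the problem size is divided by 2, so it takes 5 divisions to reduce to a base case of size 1. The algorithm makes 8 recursive calls at each level.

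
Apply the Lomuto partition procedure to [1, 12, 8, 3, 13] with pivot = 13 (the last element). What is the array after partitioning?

Lomuto partition with pivot = 13:

Initial array: [1, 12, 8, 3, 13]

arr[0]=1 <= 13: swap with position 0, array becomes [1, 12, 8, 3, 13]
arr[1]=12 <= 13: swap with position 1, array becomes [1, 12, 8, 3, 13]
arr[2]=8 <= 13: swap with position 2, array becomes [1, 12, 8, 3, 13]
arr[3]=3 <= 13: swap with position 3, array becomes [1, 12, 8, 3, 13]

Place pivot at position 4: [1, 12, 8, 3, 13]
Pivot position: 4

After partitioning with pivot 13, the array becomes [1, 12, 8, 3, 13]. The pivot is placed at index 4. All elements to the left of the pivot are <= 13, and all elements to the right are > 13.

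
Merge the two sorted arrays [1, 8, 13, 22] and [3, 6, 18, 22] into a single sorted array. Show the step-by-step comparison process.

Merging process:

Compare 1 vs 3: take 1 from left. Merged: [1]
Compare 8 vs 3: take 3 from right. Merged: [1, 3]
Compare 8 vs 6: take 6 from right. Merged: [1, 3, 6]
Compare 8 vs 18: take 8 from left. Merged: [1, 3, 6, 8]
Compare 13 vs 18: take 13 from left. Merged: [1, 3, 6, 8, 13]
Compare 22 vs 18: take 18 from right. Merged: [1, 3, 6, 8, 13, 18]
Compare 22 vs 22: take 22 from left. Merged: [1, 3, 6, 8, 13, 18, 22]
Append remaining from right: [22]. Merged: [1, 3, 6, 8, 13, 18, 22, 22]

Final merged array: [1, 3, 6, 8, 13, 18, 22, 22]
Total comparisons: 7

The merged array is [1, 3, 6, 8, 13, 18, 22, 22], requiring 7 comparisons. The merge step runs in O(n) time where n is the total number of elements.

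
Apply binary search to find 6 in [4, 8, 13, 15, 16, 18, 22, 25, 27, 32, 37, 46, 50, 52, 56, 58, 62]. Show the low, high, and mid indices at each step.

Binary search for 6 in [4, 8, 13, 15, 16, 18, 22, 25, 27, 32, 37, 46, 50, 52, 56, 58, 62]:

lo=0, hi=16, mid=8, arr[mid]=27 -> 27 > 6, search left half
lo=0, hi=7, mid=3, arr[mid]=15 -> 15 > 6, search left half
lo=0, hi=2, mid=1, arr[mid]=8 -> 8 > 6, search left half
lo=0, hi=0, mid=0, arr[mid]=4 -> 4 < 6, search right half
lo=1 > hi=0, target 6 not found

Binary search determines that 6 is not in the array after 4 comparisons. The search space was exhausted without finding the target.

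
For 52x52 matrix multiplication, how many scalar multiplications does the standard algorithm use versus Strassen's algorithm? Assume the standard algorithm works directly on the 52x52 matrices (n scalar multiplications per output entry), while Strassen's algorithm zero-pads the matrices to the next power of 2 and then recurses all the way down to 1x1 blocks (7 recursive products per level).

Matrix multiplication for 52x52 matrices:

Strassen's algorithm requires power-of-2 dimensions. Pad 52x52 to 64x64 (next power of 2).

Standard algorithm: 52^3 = 140608 multiplications
Strassen's algorithm: 7^(log2(64)) = 7^6 = 117649 multiplications
Savings: 140608 - 117649 = 22959 multiplications

Standard: 140608 multiplications (52^3). Strassen: 117649 multiplications (7^6, after padding to 64x64). Strassen reduces 8 recursive multiplications to 7 at each level.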